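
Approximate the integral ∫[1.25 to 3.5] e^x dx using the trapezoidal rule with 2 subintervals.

f(x) = e^x
a = 1.25, b = 3.5, n = 2
h = (b - a)/n = 1.125000

Trapezoidal rule: (h/2)[f(x₀) + 2f(x₁) + 2f(x₂) + ... + f(xₙ)]

x_0 = 1.2500, f(x_0) = 3.490343, coefficient = 1
x_1 = 2.3750, f(x_1) = 10.751013, coefficient = 2
x_2 = 3.5000, f(x_2) = 33.115452, coefficient = 1

I ≈ (1.125000/2) × 58.107821 = 32.685649
Exact value: 29.625109
Error: 3.060540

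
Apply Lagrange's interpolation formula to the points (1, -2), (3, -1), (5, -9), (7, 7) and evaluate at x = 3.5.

Lagrange interpolation formula:
P(x) = Σ yᵢ × Lᵢ(x)
where Lᵢ(x) = Π_{j≠i} (x - xⱼ)/(xᵢ - xⱼ)

L_0(3.5) = (3.5 - 3)/(1 - 3) × (3.5 - 5)/(1 - 5) × (3.5 - 7)/(1 - 7) = -0.054688
L_1(3.5) = (3.5 - 1)/(3 - 1) × (3.5 - 5)/(3 - 5) × (3.5 - 7)/(3 - 7) = 0.820312
L_2(3.5) = (3.5 - 1)/(5 - 1) × (3.5 - 3)/(5 - 3) × (3.5 - 7)/(5 - 7) = 0.273438
L_3(3.5) = (3.5 - 1)/(7 - 1) × (3.5 - 3)/(7 - 3) × (3.5 - 5)/(7 - 5) = -0.039062

P(3.5) = (-2)×L_0(3.5) + (-1)×L_1(3.5) + (-9)×L_2(3.5) + 7×L_3(3.5)
P(3.5) = -3.445312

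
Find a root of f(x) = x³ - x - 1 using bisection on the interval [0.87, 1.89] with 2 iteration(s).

f(x) = x³ - x - 1
Initial interval: [0.87, 1.89]

Iteration 1:
  c_1 = (0.870000 + 1.890000)/2 = 1.380000
  f(c_1) = f(1.380000) = 0.248072
  f(a) × f(c) < 0, new interval: [0.870000, 1.380000]
Iteration 2:
  c_2 = (0.870000 + 1.380000)/2 = 1.125000
  f(c_2) = f(1.125000) = -0.701172
  f(a) × f(c) ≥ 0, new interval: [1.125000, 1.380000]

After 2 iteration(s), the approximation is c_2 = 1.125000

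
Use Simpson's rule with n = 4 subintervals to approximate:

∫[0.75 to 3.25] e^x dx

f(x) = e^x
a = 0.75, b = 3.25, n = 4
h = (b - a)/n = 0.625000

Simpson's rule: (h/3)[f(x₀) + 4f(x₁) + 2f(x₂) + ... + f(xₙ)]

x_0 = 0.7500, f(x_0) = 2.117000, coefficient = 1
x_1 = 1.3750, f(x_1) = 3.955077, coefficient = 4
x_2 = 2.0000, f(x_2) = 7.389056, coefficient = 2
x_3 = 2.6250, f(x_3) = 13.804574, coefficient = 4
x_4 = 3.2500, f(x_4) = 25.790340, coefficient = 1

I ≈ (0.625000/3) × 113.724056 = 23.692512
Exact value: 23.673340
Error: 0.019172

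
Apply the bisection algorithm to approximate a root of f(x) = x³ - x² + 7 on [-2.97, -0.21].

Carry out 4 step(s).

f(x) = x³ - x² + 7
Initial interval: [-2.97, -0.21]

Iteration 1:
  c_1 = (-2.970000 + (-0.210000))/2 = -1.590000
  f(c_1) = f(-1.590000) = 0.452221
  f(a) × f(c) < 0, new interval: [-2.970000, -1.590000]
Iteration 2:
  c_2 = (-2.970000 + (-1.590000))/2 = -2.280000
  f(c_2) = f(-2.280000) = -10.050752
  f(a) × f(c) ≥ 0, new interval: [-2.280000, -1.590000]
Iteration 3:
  c_3 = (-2.280000 + (-1.590000))/2 = -1.935000
  f(c_3) = f(-1.935000) = -3.989300
  f(a) × f(c) ≥ 0, new interval: [-1.935000, -1.590000]
Iteration 4:
  c_4 = (-1.935000 + (-1.590000))/2 = -1.762500
  f(c_4) = f(-1.762500) = -1.581447
  f(a) × f(c) ≥ 0, new interval: [-1.762500, -1.590000]

After 4 iteration(s), the approximation is c_4 = -1.762500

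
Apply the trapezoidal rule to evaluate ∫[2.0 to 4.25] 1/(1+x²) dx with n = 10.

f(x) = 1/(1+x²)
a = 2.0, b = 4.25, n = 10
h = (b - a)/n = 0.225000

Trapezoidal rule: (h/2)[f(x₀) + 2f(x₁) + 2f(x₂) + ... + f(xₙ)]

x_0 = 2.0000, f(x_0) = 0.200000, coefficient = 1
x_1 = 2.2250, f(x_1) = 0.168050, coefficient = 2
x_2 = 2.4500, f(x_2) = 0.142806, coefficient = 2
x_3 = 2.6750, f(x_3) = 0.122615, coefficient = 2
x_4 = 2.9000, f(x_4) = 0.106270, coefficient = 2
x_5 = 3.1250, f(x_5) = 0.092888, coefficient = 2
x_6 = 3.3500, f(x_6) = 0.081816, coefficient = 2
x_7 = 3.5750, f(x_7) = 0.072566, coefficient = 2
x_8 = 3.8000, f(x_8) = 0.064767, coefficient = 2
x_9 = 4.0250, f(x_9) = 0.058137, coefficient = 2
x_10 = 4.2500, f(x_10) = 0.052459, coefficient = 1

I ≈ (0.225000/2) × 2.072289 = 0.233132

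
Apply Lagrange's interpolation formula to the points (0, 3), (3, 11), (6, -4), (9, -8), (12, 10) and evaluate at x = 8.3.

Lagrange interpolation formula:
P(x) = Σ yᵢ × Lᵢ(x)
where Lᵢ(x) = Π_{j≠i} (x - xⱼ)/(xᵢ - xⱼ)

L_0(8.3) = (8.3 - 3)/(0 - 3) × (8.3 - 6)/(0 - 6) × (8.3 - 9)/(0 - 9) × (8.3 - 12)/(0 - 12) = 0.016241
L_1(8.3) = (8.3 - 0)/(3 - 0) × (8.3 - 6)/(3 - 6) × (8.3 - 9)/(3 - 9) × (8.3 - 12)/(3 - 12) = -0.101735
L_2(8.3) = (8.3 - 0)/(6 - 0) × (8.3 - 3)/(6 - 3) × (8.3 - 9)/(6 - 9) × (8.3 - 12)/(6 - 12) = 0.351648
L_3(8.3) = (8.3 - 0)/(9 - 0) × (8.3 - 3)/(9 - 3) × (8.3 - 6)/(9 - 6) × (8.3 - 12)/(9 - 12) = 0.770278
L_4(8.3) = (8.3 - 0)/(12 - 0) × (8.3 - 3)/(12 - 3) × (8.3 - 6)/(12 - 6) × (8.3 - 9)/(12 - 9) = -0.036432

P(8.3) = 3×L_0(8.3) + 11×L_1(8.3) + (-4)×L_2(8.3) + (-8)×L_3(8.3) + 10×L_4(8.3)
P(8.3) = -9.003495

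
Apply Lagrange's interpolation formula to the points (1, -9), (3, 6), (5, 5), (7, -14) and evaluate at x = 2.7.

Lagrange interpolation formula:
P(x) = Σ yᵢ × Lᵢ(x)
where Lᵢ(x) = Π_{j≠i} (x - xⱼ)/(xᵢ - xⱼ)

L_0(2.7) = (2.7 - 3)/(1 - 3) × (2.7 - 5)/(1 - 5) × (2.7 - 7)/(1 - 7) = 0.061812
L_1(2.7) = (2.7 - 1)/(3 - 1) × (2.7 - 5)/(3 - 5) × (2.7 - 7)/(3 - 7) = 1.050812
L_2(2.7) = (2.7 - 1)/(5 - 1) × (2.7 - 3)/(5 - 3) × (2.7 - 7)/(5 - 7) = -0.137062
L_3(2.7) = (2.7 - 1)/(7 - 1) × (2.7 - 3)/(7 - 3) × (2.7 - 5)/(7 - 5) = 0.024437

P(2.7) = (-9)×L_0(2.7) + 6×L_1(2.7) + 5×L_2(2.7) + (-14)×L_3(2.7)
P(2.7) = 4.721125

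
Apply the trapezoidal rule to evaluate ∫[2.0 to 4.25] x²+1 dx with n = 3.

f(x) = x²+1
a = 2.0, b = 4.25, n = 3
h = (b - a)/n = 0.750000

Trapezoidal rule: (h/2)[f(x₀) + 2f(x₁) + 2f(x₂) + ... + f(xₙ)]

x_0 = 2.0000, f(x_0) = 5.000000, coefficient = 1
x_1 = 2.7500, f(x_1) = 8.562500, coefficient = 2
x_2 = 3.5000, f(x_2) = 13.250000, coefficient = 2
x_3 = 4.2500, f(x_3) = 19.062500, coefficient = 1

I ≈ (0.750000/2) × 67.687500 = 25.382812
Exact value: 25.171875
Error: 0.210938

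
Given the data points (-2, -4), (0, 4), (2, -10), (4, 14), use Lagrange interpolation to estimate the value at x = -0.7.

Lagrange interpolation formula:
P(x) = Σ yᵢ × Lᵢ(x)
where Lᵢ(x) = Π_{j≠i} (x - xⱼ)/(xᵢ - xⱼ)

L_0(-0.7) = (-0.7 - 0)/(-2 - 0) × (-0.7 - 2)/(-2 - 2) × (-0.7 - 4)/(-2 - 4) = 0.185062
L_1(-0.7) = (-0.7 - (-2))/(0 - (-2)) × (-0.7 - 2)/(0 - 2) × (-0.7 - 4)/(0 - 4) = 1.031063
L_2(-0.7) = (-0.7 - (-2))/(2 - (-2)) × (-0.7 - 0)/(2 - 0) × (-0.7 - 4)/(2 - 4) = -0.267313
L_3(-0.7) = (-0.7 - (-2))/(4 - (-2)) × (-0.7 - 0)/(4 - 0) × (-0.7 - 2)/(4 - 2) = 0.051188

P(-0.7) = (-4)×L_0(-0.7) + 4×L_1(-0.7) + (-10)×L_2(-0.7) + 14×L_3(-0.7)
P(-0.7) = 6.773750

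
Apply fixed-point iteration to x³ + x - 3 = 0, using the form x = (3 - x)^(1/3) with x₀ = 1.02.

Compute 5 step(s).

Equation: x³ + x - 3 = 0
Fixed-point form: x = (3 - x)^(1/3)
x₀ = 1.02

x_1 = g(1.020000) = 1.255707
x_2 = g(1.255707) = 1.203760
x_3 = g(1.203760) = 1.215593
x_4 = g(1.215593) = 1.212918
x_5 = g(1.212918) = 1.213523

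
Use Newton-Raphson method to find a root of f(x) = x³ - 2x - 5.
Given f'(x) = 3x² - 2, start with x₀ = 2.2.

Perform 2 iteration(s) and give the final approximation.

f(x) = x³ - 2x - 5
f'(x) = 3x² - 2
x₀ = 2.2

Newton-Raphson formula: x_{n+1} = x_n - f(x_n)/f'(x_n)

Iteration 1:
  f(2.200000) = 1.248000
  f'(2.200000) = 12.520000
  x_1 = 2.200000 - 1.248000/12.520000 = 2.100319
Iteration 2:
  f(2.100319) = 0.064589
  f'(2.100319) = 11.234026
  x_2 = 2.100319 - 0.064589/11.234026 = 2.094570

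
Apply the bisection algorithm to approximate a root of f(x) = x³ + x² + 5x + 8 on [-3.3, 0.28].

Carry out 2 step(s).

f(x) = x³ + x² + 5x + 8
Initial interval: [-3.3, 0.28]

Iteration 1:
  c_1 = (-3.300000 + 0.280000)/2 = -1.510000
  f(c_1) = f(-1.510000) = -0.712851
  f(a) × f(c) ≥ 0, new interval: [-1.510000, 0.280000]
Iteration 2:
  c_2 = (-1.510000 + 0.280000)/2 = -0.615000
  f(c_2) = f(-0.615000) = 5.070617
  f(a) × f(c) < 0, new interval: [-1.510000, -0.615000]

After 2 iteration(s), the approximation is c_2 = -0.615000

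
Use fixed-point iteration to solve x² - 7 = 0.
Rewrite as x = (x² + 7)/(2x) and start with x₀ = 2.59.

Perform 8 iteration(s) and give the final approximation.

Equation: x² - 7 = 0
Fixed-point form: x = (x² + 7)/(2x)
x₀ = 2.59

x_1 = g(2.590000) = 2.646351
x_2 = g(2.646351) = 2.645751
x_3 = g(2.645751) = 2.645751
x_4 = g(2.645751) = 2.645751
x_5 = g(2.645751) = 2.645751
x_6 = g(2.645751) = 2.645751
x_7 = g(2.645751) = 2.645751
x_8 = g(2.645751) = 2.645751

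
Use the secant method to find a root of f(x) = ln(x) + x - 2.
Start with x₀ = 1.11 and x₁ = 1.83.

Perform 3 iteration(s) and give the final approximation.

f(x) = ln(x) + x - 2
x₀ = 1.11, x₁ = 1.83

Secant formula: x_{n+1} = x_n - f(x_n)(x_n - x_{n-1})/(f(x_n) - f(x_{n-1}))

Iteration 1:
  f(1.110000) = -0.785640
  f(1.830000) = 0.434316
  x_2 = 1.830000 - 0.434316×(1.830000 - 1.110000)/(0.434316 - (-0.785640))
       = 1.573673
Iteration 2:
  f(1.830000) = 0.434316
  f(1.573673) = 0.027086
  x_3 = 1.573673 - 0.027086×(1.573673 - 1.830000)/(0.027086 - 0.434316)
       = 1.556624
Iteration 3:
  f(1.573673) = 0.027086
  f(1.556624) = -0.000856
  x_4 = 1.556624 - (-0.000856)×(1.556624 - 1.573673)/(-0.000856 - 0.027086)
       = 1.557147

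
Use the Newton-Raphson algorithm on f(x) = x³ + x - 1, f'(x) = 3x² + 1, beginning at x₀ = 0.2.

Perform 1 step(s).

f(x) = x³ + x - 1
f'(x) = 3x² + 1
x₀ = 0.2

Newton-Raphson formula: x_{n+1} = x_n - f(x_n)/f'(x_n)

Iteration 1:
  f(0.200000) = -0.792000
  f'(0.200000) = 1.120000
  x_1 = 0.200000 - (-0.792000)/1.120000 = 0.907143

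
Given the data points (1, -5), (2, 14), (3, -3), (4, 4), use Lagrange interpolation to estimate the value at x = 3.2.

Lagrange interpolation formula:
P(x) = Σ yᵢ × Lᵢ(x)
where Lᵢ(x) = Π_{j≠i} (x - xⱼ)/(xᵢ - xⱼ)

L_0(3.2) = (3.2 - 2)/(1 - 2) × (3.2 - 3)/(1 - 3) × (3.2 - 4)/(1 - 4) = 0.032000
L_1(3.2) = (3.2 - 1)/(2 - 1) × (3.2 - 3)/(2 - 3) × (3.2 - 4)/(2 - 4) = -0.176000
L_2(3.2) = (3.2 - 1)/(3 - 1) × (3.2 - 2)/(3 - 2) × (3.2 - 4)/(3 - 4) = 1.056000
L_3(3.2) = (3.2 - 1)/(4 - 1) × (3.2 - 2)/(4 - 2) × (3.2 - 3)/(4 - 3) = 0.088000

P(3.2) = (-5)×L_0(3.2) + 14×L_1(3.2) + (-3)×L_2(3.2) + 4×L_3(3.2)
P(3.2) = -5.440000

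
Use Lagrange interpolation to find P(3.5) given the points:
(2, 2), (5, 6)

Lagrange interpolation formula:
P(x) = Σ yᵢ × Lᵢ(x)
where Lᵢ(x) = Π_{j≠i} (x - xⱼ)/(xᵢ - xⱼ)

L_0(3.5) = (3.5 - 5)/(2 - 5) = 0.500000
L_1(3.5) = (3.5 - 2)/(5 - 2) = 0.500000

P(3.5) = 2×L_0(3.5) + 6×L_1(3.5)
P(3.5) = 4.000000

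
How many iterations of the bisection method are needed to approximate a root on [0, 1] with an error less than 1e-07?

We need (b-a)/2^n ≤ 1e-07
(1 - 0)/2^n ≤ 1e-07
1/2^n ≤ 1e-07
2^n ≥ 10000000
n ≥ log₂(10000000) = 23.25
n ≥ 24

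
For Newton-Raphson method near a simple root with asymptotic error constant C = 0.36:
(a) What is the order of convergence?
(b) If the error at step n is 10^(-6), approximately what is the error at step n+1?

(a) Newton-Raphson has quadratic (order 2) convergence near simple roots.
    This means |e_{n+1}| ≈ C|e_n|².

(b) With |e_n| = 10^(-6) and C = 0.36:
    |e_{n+1}| ≈ 0.36 × (10^(-6))² = 0.36 × 10^(-12)

(a) 2 (quadratic); (b) |e_{n+1}| ≈ 3.600e-13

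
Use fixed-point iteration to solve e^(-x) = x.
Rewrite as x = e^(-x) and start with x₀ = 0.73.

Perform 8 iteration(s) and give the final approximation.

Equation: e^(-x) = x
Fixed-point form: x = e^(-x)
x₀ = 0.73

x_1 = g(0.730000) = 0.481909
x_2 = g(0.481909) = 0.617603
x_3 = g(0.617603) = 0.539235
x_4 = g(0.539235) = 0.583194
x_5 = g(0.583194) = 0.558113
x_6 = g(0.558113) = 0.572288
x_7 = g(0.572288) = 0.564233
x_8 = g(0.564233) = 0.568796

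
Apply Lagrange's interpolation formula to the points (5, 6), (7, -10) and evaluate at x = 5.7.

Lagrange interpolation formula:
P(x) = Σ yᵢ × Lᵢ(x)
where Lᵢ(x) = Π_{j≠i} (x - xⱼ)/(xᵢ - xⱼ)

L_0(5.7) = (5.7 - 7)/(5 - 7) = 0.650000
L_1(5.7) = (5.7 - 5)/(7 - 5) = 0.350000

P(5.7) = 6×L_0(5.7) + (-10)×L_1(5.7)
P(5.7) = 0.400000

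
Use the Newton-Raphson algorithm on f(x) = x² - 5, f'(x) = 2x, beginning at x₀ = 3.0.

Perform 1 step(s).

f(x) = x² - 5
f'(x) = 2x
x₀ = 3.0

Newton-Raphson formula: x_{n+1} = x_n - f(x_n)/f'(x_n)

Iteration 1:
  f(3.000000) = 4.000000
  f'(3.000000) = 6.000000
  x_1 = 3.000000 - 4.000000/6.000000 = 2.333333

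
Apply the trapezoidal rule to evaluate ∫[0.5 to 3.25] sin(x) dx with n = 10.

f(x) = sin(x)
a = 0.5, b = 3.25, n = 10
h = (b - a)/n = 0.275000

Trapezoidal rule: (h/2)[f(x₀) + 2f(x₁) + 2f(x₂) + ... + f(xₙ)]

x_0 = 0.5000, f(x_0) = 0.479426, coefficient = 1
x_1 = 0.7750, f(x_1) = 0.699716, coefficient = 2
x_2 = 1.0500, f(x_2) = 0.867423, coefficient = 2
x_3 = 1.3250, f(x_3) = 0.969944, coefficient = 2
x_4 = 1.6000, f(x_4) = 0.999574, coefficient = 2
x_5 = 1.8750, f(x_5) = 0.954086, coefficient = 2
x_6 = 2.1500, f(x_6) = 0.836899, coefficient = 2
x_7 = 2.4250, f(x_7) = 0.656819, coefficient = 2
x_8 = 2.7000, f(x_8) = 0.427380, coefficient = 2
x_9 = 2.9750, f(x_9) = 0.165823, coefficient = 2
x_10 = 3.2500, f(x_10) = -0.108195, coefficient = 1

I ≈ (0.275000/2) × 13.526558 = 1.859902
Exact value: 1.871712
Error: 0.011811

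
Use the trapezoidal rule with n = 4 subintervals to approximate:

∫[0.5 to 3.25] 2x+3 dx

f(x) = 2x+3
a = 0.5, b = 3.25, n = 4
h = (b - a)/n = 0.687500

Trapezoidal rule: (h/2)[f(x₀) + 2f(x₁) + 2f(x₂) + ... + f(xₙ)]

x_0 = 0.5000, f(x_0) = 4.000000, coefficient = 1
x_1 = 1.1875, f(x_1) = 5.375000, coefficient = 2
x_2 = 1.8750, f(x_2) = 6.750000, coefficient = 2
x_3 = 2.5625, f(x_3) = 8.125000, coefficient = 2
x_4 = 3.2500, f(x_4) = 9.500000, coefficient = 1

I ≈ (0.687500/2) × 54.000000 = 18.562500
Exact value: 18.562500
Error: 0.000000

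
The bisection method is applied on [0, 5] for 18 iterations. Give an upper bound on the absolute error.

Bisection error bound: |error| ≤ (b-a)/2^n
|error| ≤ (5 - 0)/2^18 = 5/2^18
|error| ≤ 0.0000190735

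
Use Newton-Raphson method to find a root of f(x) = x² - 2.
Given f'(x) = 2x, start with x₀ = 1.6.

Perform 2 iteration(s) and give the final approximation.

f(x) = x² - 2
f'(x) = 2x
x₀ = 1.6

Newton-Raphson formula: x_{n+1} = x_n - f(x_n)/f'(x_n)

Iteration 1:
  f(1.600000) = 0.560000
  f'(1.600000) = 3.200000
  x_1 = 1.600000 - 0.560000/3.200000 = 1.425000
Iteration 2:
  f(1.425000) = 0.030625
  f'(1.425000) = 2.850000
  x_2 = 1.425000 - 0.030625/2.850000 = 1.414254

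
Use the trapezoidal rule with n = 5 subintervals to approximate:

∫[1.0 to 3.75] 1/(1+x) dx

f(x) = 1/(1+x)
a = 1.0, b = 3.75, n = 5
h = (b - a)/n = 0.550000

Trapezoidal rule: (h/2)[f(x₀) + 2f(x₁) + 2f(x₂) + ... + f(xₙ)]

x_0 = 1.0000, f(x_0) = 0.500000, coefficient = 1
x_1 = 1.5500, f(x_1) = 0.392157, coefficient = 2
x_2 = 2.1000, f(x_2) = 0.322581, coefficient = 2
x_3 = 2.6500, f(x_3) = 0.273973, coefficient = 2
x_4 = 3.2000, f(x_4) = 0.238095, coefficient = 2
x_5 = 3.7500, f(x_5) = 0.210526, coefficient = 1

I ≈ (0.550000/2) × 3.164137 = 0.870138
Exact value: 0.864997
Error: 0.005140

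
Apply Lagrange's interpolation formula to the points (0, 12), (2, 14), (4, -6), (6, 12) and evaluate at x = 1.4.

Lagrange interpolation formula:
P(x) = Σ yᵢ × Lᵢ(x)
where Lᵢ(x) = Π_{j≠i} (x - xⱼ)/(xᵢ - xⱼ)

L_0(1.4) = (1.4 - 2)/(0 - 2) × (1.4 - 4)/(0 - 4) × (1.4 - 6)/(0 - 6) = 0.149500
L_1(1.4) = (1.4 - 0)/(2 - 0) × (1.4 - 4)/(2 - 4) × (1.4 - 6)/(2 - 6) = 1.046500
L_2(1.4) = (1.4 - 0)/(4 - 0) × (1.4 - 2)/(4 - 2) × (1.4 - 6)/(4 - 6) = -0.241500
L_3(1.4) = (1.4 - 0)/(6 - 0) × (1.4 - 2)/(6 - 2) × (1.4 - 4)/(6 - 4) = 0.045500

P(1.4) = 12×L_0(1.4) + 14×L_1(1.4) + (-6)×L_2(1.4) + 12×L_3(1.4)
P(1.4) = 18.440000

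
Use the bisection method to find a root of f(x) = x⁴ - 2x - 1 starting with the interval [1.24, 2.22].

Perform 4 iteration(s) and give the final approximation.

f(x) = x⁴ - 2x - 1
Initial interval: [1.24, 2.22]

Iteration 1:
  c_1 = (1.240000 + 2.220000)/2 = 1.730000
  f(c_1) = f(1.730000) = 4.497450
  f(a) × f(c) < 0, new interval: [1.240000, 1.730000]
Iteration 2:
  c_2 = (1.240000 + 1.730000)/2 = 1.485000
  f(c_2) = f(1.485000) = 0.893017
  f(a) × f(c) < 0, new interval: [1.240000, 1.485000]
Iteration 3:
  c_3 = (1.240000 + 1.485000)/2 = 1.362500
  f(c_3) = f(1.362500) = -0.278756
  f(a) × f(c) ≥ 0, new interval: [1.362500, 1.485000]
Iteration 4:
  c_4 = (1.362500 + 1.485000)/2 = 1.423750
  f(c_4) = f(1.423750) = 0.261489
  f(a) × f(c) < 0, new interval: [1.362500, 1.423750]

After 4 iteration(s), the approximation is c_4 = 1.423750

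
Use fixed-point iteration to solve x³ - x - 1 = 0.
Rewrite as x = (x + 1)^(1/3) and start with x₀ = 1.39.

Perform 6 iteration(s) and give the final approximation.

Equation: x³ - x - 1 = 0
Fixed-point form: x = (x + 1)^(1/3)
x₀ = 1.39

x_1 = g(1.390000) = 1.337004
x_2 = g(1.337004) = 1.327048
x_3 = g(1.327048) = 1.325160
x_4 = g(1.325160) = 1.324802
x_5 = g(1.324802) = 1.324734
x_6 = g(1.324734) = 1.324721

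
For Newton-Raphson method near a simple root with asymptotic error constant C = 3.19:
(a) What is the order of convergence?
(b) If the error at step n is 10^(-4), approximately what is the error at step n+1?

(a) Newton-Raphson has quadratic (order 2) convergence near simple roots.
    This means |e_{n+1}| ≈ C|e_n|².

(b) With |e_n| = 10^(-4) and C = 3.19:
    |e_{n+1}| ≈ 3.19 × (10^(-4))² = 3.19 × 10^(-8)

(a) 2 (quadratic); (b) |e_{n+1}| ≈ 3.190e-08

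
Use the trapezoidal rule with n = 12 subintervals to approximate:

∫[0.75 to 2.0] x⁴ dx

f(x) = x⁴
a = 0.75, b = 2.0, n = 12
h = (b - a)/n = 0.104167

Trapezoidal rule: (h/2)[f(x₀) + 2f(x₁) + 2f(x₂) + ... + f(xₙ)]

x_0 = 0.7500, f(x_0) = 0.316406, coefficient = 1
x_1 = 0.8542, f(x_1) = 0.532317, coefficient = 2
x_2 = 0.9583, f(x_2) = 0.843464, coefficient = 2
x_3 = 1.0625, f(x_3) = 1.274429, coefficient = 2
x_4 = 1.1667, f(x_4) = 1.852623, coefficient = 2
x_5 = 1.2708, f(x_5) = 2.608281, coefficient = 2
x_6 = 1.3750, f(x_6) = 3.574463, coefficient = 2
x_7 = 1.4792, f(x_7) = 4.787055, coefficient = 2
x_8 = 1.5833, f(x_8) = 6.284770, coefficient = 2
x_9 = 1.6875, f(x_9) = 8.109146, coefficient = 2
x_10 = 1.7917, f(x_10) = 10.304546, coefficient = 2
x_11 = 1.8958, f(x_11) = 12.918159, coefficient = 2
x_12 = 2.0000, f(x_12) = 16.000000, coefficient = 1

I ≈ (0.104167/2) × 122.494914 = 6.379943
Exact value: 6.352539
Error: 0.027404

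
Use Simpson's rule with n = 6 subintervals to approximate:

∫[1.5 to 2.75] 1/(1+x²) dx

f(x) = 1/(1+x²)
a = 1.5, b = 2.75, n = 6
h = (b - a)/n = 0.208333

Simpson's rule: (h/3)[f(x₀) + 4f(x₁) + 2f(x₂) + ... + f(xₙ)]

x_0 = 1.5000, f(x_0) = 0.307692, coefficient = 1
x_1 = 1.7083, f(x_1) = 0.255206, coefficient = 4
x_2 = 1.9167, f(x_2) = 0.213967, coefficient = 2
x_3 = 2.1250, f(x_3) = 0.181303, coefficient = 4
x_4 = 2.3333, f(x_4) = 0.155172, coefficient = 2
x_5 = 2.5417, f(x_5) = 0.134047, coefficient = 4
x_6 = 2.7500, f(x_6) = 0.116788, coefficient = 1

I ≈ (0.208333/3) × 3.444985 = 0.239235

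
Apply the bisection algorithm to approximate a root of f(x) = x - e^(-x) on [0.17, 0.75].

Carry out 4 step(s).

f(x) = x - e^(-x)
Initial interval: [0.17, 0.75]

Iteration 1:
  c_1 = (0.170000 + 0.750000)/2 = 0.460000
  f(c_1) = f(0.460000) = -0.171284
  f(a) × f(c) ≥ 0, new interval: [0.460000, 0.750000]
Iteration 2:
  c_2 = (0.460000 + 0.750000)/2 = 0.605000
  f(c_2) = f(0.605000) = 0.058926
  f(a) × f(c) < 0, new interval: [0.460000, 0.605000]
Iteration 3:
  c_3 = (0.460000 + 0.605000)/2 = 0.532500
  f(c_3) = f(0.532500) = -0.054635
  f(a) × f(c) ≥ 0, new interval: [0.532500, 0.605000]
Iteration 4:
  c_4 = (0.532500 + 0.605000)/2 = 0.568750
  f(c_4) = f(0.568750) = 0.002517
  f(a) × f(c) < 0, new interval: [0.532500, 0.568750]

After 4 iteration(s), the approximation is c_4 = 0.568750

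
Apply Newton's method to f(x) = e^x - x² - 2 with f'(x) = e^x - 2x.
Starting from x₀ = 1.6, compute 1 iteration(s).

f(x) = e^x - x² - 2
f'(x) = e^x - 2x
x₀ = 1.6

Newton-Raphson formula: x_{n+1} = x_n - f(x_n)/f'(x_n)

Iteration 1:
  f(1.600000) = 0.393032
  f'(1.600000) = 1.753032
  x_1 = 1.600000 - 0.393032/1.753032 = 1.375799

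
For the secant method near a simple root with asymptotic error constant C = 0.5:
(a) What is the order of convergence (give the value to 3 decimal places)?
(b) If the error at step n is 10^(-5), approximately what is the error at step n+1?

(a) Secant method has superlinear convergence with order φ = (1+√5)/2 ≈ 1.618.
    This means |e_{n+1}| ≈ C|e_n|^1.618.

(b) With |e_n| = 10^(-5) and C = 0.5:
    |e_{n+1}| ≈ 0.5 × (10^(-5))^1.618 = 0.5 × 10^(-8.09)

(a) ≈ 1.618 (golden ratio); (b) |e_{n+1}| ≈ 4.063e-09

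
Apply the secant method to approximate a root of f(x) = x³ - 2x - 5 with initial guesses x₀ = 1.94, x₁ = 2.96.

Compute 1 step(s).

f(x) = x³ - 2x - 5
x₀ = 1.94, x₁ = 2.96

Secant formula: x_{n+1} = x_n - f(x_n)(x_n - x_{n-1})/(f(x_n) - f(x_{n-1}))

Iteration 1:
  f(1.940000) = -1.578616
  f(2.960000) = 15.014336
  x_2 = 2.960000 - 15.014336×(2.960000 - 1.940000)/(15.014336 - (-1.578616))
       = 2.037040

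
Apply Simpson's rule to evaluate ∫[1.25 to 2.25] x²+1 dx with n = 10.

f(x) = x²+1
a = 1.25, b = 2.25, n = 10
h = (b - a)/n = 0.100000

Simpson's rule: (h/3)[f(x₀) + 4f(x₁) + 2f(x₂) + ... + f(xₙ)]

x_0 = 1.2500, f(x_0) = 2.562500, coefficient = 1
x_1 = 1.3500, f(x_1) = 2.822500, coefficient = 4
x_2 = 1.4500, f(x_2) = 3.102500, coefficient = 2
x_3 = 1.5500, f(x_3) = 3.402500, coefficient = 4
x_4 = 1.6500, f(x_4) = 3.722500, coefficient = 2
x_5 = 1.7500, f(x_5) = 4.062500, coefficient = 4
x_6 = 1.8500, f(x_6) = 4.422500, coefficient = 2
x_7 = 1.9500, f(x_7) = 4.802500, coefficient = 4
x_8 = 2.0500, f(x_8) = 5.202500, coefficient = 2
x_9 = 2.1500, f(x_9) = 5.622500, coefficient = 4
x_10 = 2.2500, f(x_10) = 6.062500, coefficient = 1

I ≈ (0.100000/3) × 124.375000 = 4.145833
Exact value: 4.145833
Error: 0.000000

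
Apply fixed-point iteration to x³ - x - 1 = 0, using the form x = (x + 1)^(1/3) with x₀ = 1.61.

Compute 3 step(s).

Equation: x³ - x - 1 = 0
Fixed-point form: x = (x + 1)^(1/3)
x₀ = 1.61

x_1 = g(1.610000) = 1.376830
x_2 = g(1.376830) = 1.334543
x_3 = g(1.334543) = 1.326582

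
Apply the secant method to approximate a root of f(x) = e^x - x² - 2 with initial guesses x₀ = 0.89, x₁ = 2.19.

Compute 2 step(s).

f(x) = e^x - x² - 2
x₀ = 0.89, x₁ = 2.19

Secant formula: x_{n+1} = x_n - f(x_n)(x_n - x_{n-1})/(f(x_n) - f(x_{n-1}))

Iteration 1:
  f(0.890000) = -0.356970
  f(2.190000) = 2.139113
  x_2 = 2.190000 - 2.139113×(2.190000 - 0.890000)/(2.139113 - (-0.356970))
       = 1.075916
Iteration 2:
  f(2.190000) = 2.139113
  f(1.075916) = -0.224917
  x_3 = 1.075916 - (-0.224917)×(1.075916 - 2.190000)/(-0.224917 - 2.139113)
       = 1.181911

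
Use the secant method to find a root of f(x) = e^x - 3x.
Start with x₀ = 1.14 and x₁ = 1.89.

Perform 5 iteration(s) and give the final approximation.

f(x) = e^x - 3x
x₀ = 1.14, x₁ = 1.89

Secant formula: x_{n+1} = x_n - f(x_n)(x_n - x_{n-1})/(f(x_n) - f(x_{n-1}))

Iteration 1:
  f(1.140000) = -0.293232
  f(1.890000) = 0.949369
  x_2 = 1.890000 - 0.949369×(1.890000 - 1.140000)/(0.949369 - (-0.293232))
       = 1.316987
Iteration 2:
  f(1.890000) = 0.949369
  f(1.316987) = -0.218802
  x_3 = 1.316987 - (-0.218802)×(1.316987 - 1.890000)/(-0.218802 - 0.949369)
       = 1.424314
Iteration 3:
  f(1.316987) = -0.218802
  f(1.424314) = -0.117936
  x_4 = 1.424314 - (-0.117936)×(1.424314 - 1.316987)/(-0.117936 - (-0.218802))
       = 1.549804
Iteration 4:
  f(1.424314) = -0.117936
  f(1.549804) = 0.061135
  x_5 = 1.549804 - 0.061135×(1.549804 - 1.424314)/(0.061135 - (-0.117936))
       = 1.506962
Iteration 5:
  f(1.549804) = 0.061135
  f(1.506962) = -0.007887
  x_6 = 1.506962 - (-0.007887)×(1.506962 - 1.549804)/(-0.007887 - 0.061135)
       = 1.511857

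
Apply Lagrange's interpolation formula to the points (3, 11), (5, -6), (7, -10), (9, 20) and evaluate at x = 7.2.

Lagrange interpolation formula:
P(x) = Σ yᵢ × Lᵢ(x)
where Lᵢ(x) = Π_{j≠i} (x - xⱼ)/(xᵢ - xⱼ)

L_0(7.2) = (7.2 - 5)/(3 - 5) × (7.2 - 7)/(3 - 7) × (7.2 - 9)/(3 - 9) = 0.016500
L_1(7.2) = (7.2 - 3)/(5 - 3) × (7.2 - 7)/(5 - 7) × (7.2 - 9)/(5 - 9) = -0.094500
L_2(7.2) = (7.2 - 3)/(7 - 3) × (7.2 - 5)/(7 - 5) × (7.2 - 9)/(7 - 9) = 1.039500
L_3(7.2) = (7.2 - 3)/(9 - 3) × (7.2 - 5)/(9 - 5) × (7.2 - 7)/(9 - 7) = 0.038500

P(7.2) = 11×L_0(7.2) + (-6)×L_1(7.2) + (-10)×L_2(7.2) + 20×L_3(7.2)
P(7.2) = -8.876500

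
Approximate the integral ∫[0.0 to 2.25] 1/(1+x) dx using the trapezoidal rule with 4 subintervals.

f(x) = 1/(1+x)
a = 0.0, b = 2.25, n = 4
h = (b - a)/n = 0.562500

Trapezoidal rule: (h/2)[f(x₀) + 2f(x₁) + 2f(x₂) + ... + f(xₙ)]

x_0 = 0.0000, f(x_0) = 1.000000, coefficient = 1
x_1 = 0.5625, f(x_1) = 0.640000, coefficient = 2
x_2 = 1.1250, f(x_2) = 0.470588, coefficient = 2
x_3 = 1.6875, f(x_3) = 0.372093, coefficient = 2
x_4 = 2.2500, f(x_4) = 0.307692, coefficient = 1

I ≈ (0.562500/2) × 4.273055 = 1.201797
Exact value: 1.178655
Error: 0.023142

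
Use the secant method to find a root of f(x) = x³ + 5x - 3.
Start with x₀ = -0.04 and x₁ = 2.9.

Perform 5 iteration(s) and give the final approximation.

f(x) = x³ + 5x - 3
x₀ = -0.04, x₁ = 2.9

Secant formula: x_{n+1} = x_n - f(x_n)(x_n - x_{n-1})/(f(x_n) - f(x_{n-1}))

Iteration 1:
  f(-0.040000) = -3.200064
  f(2.900000) = 35.889000
  x_2 = 2.900000 - 35.889000×(2.900000 - (-0.040000))/(35.889000 - (-3.200064))
       = 0.200686
Iteration 2:
  f(2.900000) = 35.889000
  f(0.200686) = -1.988488
  x_3 = 0.200686 - (-1.988488)×(0.200686 - 2.900000)/(-1.988488 - 35.889000)
       = 0.342394
Iteration 3:
  f(0.200686) = -1.988488
  f(0.342394) = -1.247889
  x_4 = 0.342394 - (-1.247889)×(0.342394 - 0.200686)/(-1.247889 - (-1.988488))
       = 0.581169
Iteration 4:
  f(0.342394) = -1.247889
  f(0.581169) = 0.102138
  x_5 = 0.581169 - 0.102138×(0.581169 - 0.342394)/(0.102138 - (-1.247889))
       = 0.563104
Iteration 5:
  f(0.581169) = 0.102138
  f(0.563104) = -0.005927
  x_6 = 0.563104 - (-0.005927)×(0.563104 - 0.581169)/(-0.005927 - 0.102138)
       = 0.564095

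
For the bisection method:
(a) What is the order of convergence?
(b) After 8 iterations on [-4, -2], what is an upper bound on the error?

(a) Bisection has linear (order 1) convergence; the error is halved each step.

(b) Error bound = (b-a)/2^n = (-2 - (-4))/2^{8}
    = 2/2^{8}

(a) 1 (linear); (b) error ≤ 7.81e-03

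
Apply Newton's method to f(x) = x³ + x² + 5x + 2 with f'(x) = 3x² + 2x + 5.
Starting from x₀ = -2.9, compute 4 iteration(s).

f(x) = x³ + x² + 5x + 2
f'(x) = 3x² + 2x + 5
x₀ = -2.9

Newton-Raphson formula: x_{n+1} = x_n - f(x_n)/f'(x_n)

Iteration 1:
  f(-2.900000) = -28.479000
  f'(-2.900000) = 24.430000
  x_1 = -2.900000 - (-28.479000)/24.430000 = -1.734261
Iteration 2:
  f(-1.734261) = -8.879715
  f'(-1.734261) = 10.554463
  x_2 = -1.734261 - (-8.879715)/10.554463 = -0.892938
Iteration 3:
  f(-0.892938) = -2.379325
  f'(-0.892938) = 5.606139
  x_3 = -0.892938 - (-2.379325)/5.606139 = -0.468524
Iteration 4:
  f(-0.468524) = -0.225952
  f'(-0.468524) = 4.721496
  x_4 = -0.468524 - (-0.225952)/4.721496 = -0.420668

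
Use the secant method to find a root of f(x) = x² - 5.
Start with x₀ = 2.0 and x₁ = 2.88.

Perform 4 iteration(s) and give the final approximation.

f(x) = x² - 5
x₀ = 2.0, x₁ = 2.88

Secant formula: x_{n+1} = x_n - f(x_n)(x_n - x_{n-1})/(f(x_n) - f(x_{n-1}))

Iteration 1:
  f(2.000000) = -1.000000
  f(2.880000) = 3.294400
  x_2 = 2.880000 - 3.294400×(2.880000 - 2.000000)/(3.294400 - (-1.000000))
       = 2.204918
Iteration 2:
  f(2.880000) = 3.294400
  f(2.204918) = -0.138336
  x_3 = 2.204918 - (-0.138336)×(2.204918 - 2.880000)/(-0.138336 - 3.294400)
       = 2.232123
Iteration 3:
  f(2.204918) = -0.138336
  f(2.232123) = -0.017626
  x_4 = 2.232123 - (-0.017626)×(2.232123 - 2.204918)/(-0.017626 - (-0.138336))
       = 2.236096
Iteration 4:
  f(2.232123) = -0.017626
  f(2.236096) = 0.000124
  x_5 = 2.236096 - 0.000124×(2.236096 - 2.232123)/(0.000124 - (-0.017626))
       = 2.236068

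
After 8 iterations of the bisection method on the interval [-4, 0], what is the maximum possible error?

Bisection error bound: |error| ≤ (b-a)/2^n
|error| ≤ (0 - (-4))/2^8 = 4/2^8
|error| ≤ 0.0156250000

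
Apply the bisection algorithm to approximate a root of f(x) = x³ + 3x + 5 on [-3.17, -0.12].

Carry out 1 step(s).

f(x) = x³ + 3x + 5
Initial interval: [-3.17, -0.12]

Iteration 1:
  c_1 = (-3.170000 + (-0.120000))/2 = -1.645000
  f(c_1) = f(-1.645000) = -4.386411
  f(a) × f(c) ≥ 0, new interval: [-1.645000, -0.120000]

After 1 iteration(s), the approximation is c_1 = -1.645000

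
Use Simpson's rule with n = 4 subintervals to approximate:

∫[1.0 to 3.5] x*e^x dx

f(x) = x*e^x
a = 1.0, b = 3.5, n = 4
h = (b - a)/n = 0.625000

Simpson's rule: (h/3)[f(x₀) + 4f(x₁) + 2f(x₂) + ... + f(xₙ)]

x_0 = 1.0000, f(x_0) = 2.718282, coefficient = 1
x_1 = 1.6250, f(x_1) = 8.252431, coefficient = 4
x_2 = 2.2500, f(x_2) = 21.347406, coefficient = 2
x_3 = 2.8750, f(x_3) = 50.960594, coefficient = 4
x_4 = 3.5000, f(x_4) = 115.904082, coefficient = 1

I ≈ (0.625000/3) × 398.169276 = 82.951933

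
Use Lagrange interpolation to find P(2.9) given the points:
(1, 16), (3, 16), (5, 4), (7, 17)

Lagrange interpolation formula:
P(x) = Σ yᵢ × Lᵢ(x)
where Lᵢ(x) = Π_{j≠i} (x - xⱼ)/(xᵢ - xⱼ)

L_0(2.9) = (2.9 - 3)/(1 - 3) × (2.9 - 5)/(1 - 5) × (2.9 - 7)/(1 - 7) = 0.017938
L_1(2.9) = (2.9 - 1)/(3 - 1) × (2.9 - 5)/(3 - 5) × (2.9 - 7)/(3 - 7) = 1.022437
L_2(2.9) = (2.9 - 1)/(5 - 1) × (2.9 - 3)/(5 - 3) × (2.9 - 7)/(5 - 7) = -0.048688
L_3(2.9) = (2.9 - 1)/(7 - 1) × (2.9 - 3)/(7 - 3) × (2.9 - 5)/(7 - 5) = 0.008313

P(2.9) = 16×L_0(2.9) + 16×L_1(2.9) + 4×L_2(2.9) + 17×L_3(2.9)
P(2.9) = 16.592562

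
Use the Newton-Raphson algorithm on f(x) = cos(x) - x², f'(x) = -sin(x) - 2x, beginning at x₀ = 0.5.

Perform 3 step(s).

f(x) = cos(x) - x²
f'(x) = -sin(x) - 2x
x₀ = 0.5

Newton-Raphson formula: x_{n+1} = x_n - f(x_n)/f'(x_n)

Iteration 1:
  f(0.500000) = 0.627583
  f'(0.500000) = -1.479426
  x_1 = 0.500000 - 0.627583/(-1.479426) = 0.924207
Iteration 2:
  f(0.924207) = -0.251691
  f'(0.924207) = -2.646557
  x_2 = 0.924207 - (-0.251691)/(-2.646557) = 0.829106
Iteration 3:
  f(0.829106) = -0.011881
  f'(0.829106) = -2.395539
  x_3 = 0.829106 - (-0.011881)/(-2.395539) = 0.824146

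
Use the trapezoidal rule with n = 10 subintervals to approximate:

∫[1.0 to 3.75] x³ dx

f(x) = x³
a = 1.0, b = 3.75, n = 10
h = (b - a)/n = 0.275000

Trapezoidal rule: (h/2)[f(x₀) + 2f(x₁) + 2f(x₂) + ... + f(xₙ)]

x_0 = 1.0000, f(x_0) = 1.000000, coefficient = 1
x_1 = 1.2750, f(x_1) = 2.072672, coefficient = 2
x_2 = 1.5500, f(x_2) = 3.723875, coefficient = 2
x_3 = 1.8250, f(x_3) = 6.078391, coefficient = 2
x_4 = 2.1000, f(x_4) = 9.261000, coefficient = 2
x_5 = 2.3750, f(x_5) = 13.396484, coefficient = 2
x_6 = 2.6500, f(x_6) = 18.609625, coefficient = 2
x_7 = 2.9250, f(x_7) = 25.025203, coefficient = 2
x_8 = 3.2000, f(x_8) = 32.768000, coefficient = 2
x_9 = 3.4750, f(x_9) = 41.962797, coefficient = 2
x_10 = 3.7500, f(x_10) = 52.734375, coefficient = 1

I ≈ (0.275000/2) × 359.530469 = 49.435439
Exact value: 49.188477
Error: 0.246963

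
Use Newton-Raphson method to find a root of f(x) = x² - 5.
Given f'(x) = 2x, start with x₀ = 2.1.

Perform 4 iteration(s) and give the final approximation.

f(x) = x² - 5
f'(x) = 2x
x₀ = 2.1

Newton-Raphson formula: x_{n+1} = x_n - f(x_n)/f'(x_n)

Iteration 1:
  f(2.100000) = -0.590000
  f'(2.100000) = 4.200000
  x_1 = 2.100000 - (-0.590000)/4.200000 = 2.240476
Iteration 2:
  f(2.240476) = 0.019734
  f'(2.240476) = 4.480952
  x_2 = 2.240476 - 0.019734/4.480952 = 2.236072
Iteration 3:
  f(2.236072) = 0.000019
  f'(2.236072) = 4.472145
  x_3 = 2.236072 - 0.000019/4.472145 = 2.236068
Iteration 4:
  f(2.236068) = 0.000000
  f'(2.236068) = 4.472136
  x_4 = 2.236068 - 0.000000/4.472136 = 2.236068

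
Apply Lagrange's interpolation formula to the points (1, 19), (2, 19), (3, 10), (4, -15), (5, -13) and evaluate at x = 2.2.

Lagrange interpolation formula:
P(x) = Σ yᵢ × Lᵢ(x)
where Lᵢ(x) = Π_{j≠i} (x - xⱼ)/(xᵢ - xⱼ)

L_0(2.2) = (2.2 - 2)/(1 - 2) × (2.2 - 3)/(1 - 3) × (2.2 - 4)/(1 - 4) × (2.2 - 5)/(1 - 5) = -0.033600
L_1(2.2) = (2.2 - 1)/(2 - 1) × (2.2 - 3)/(2 - 3) × (2.2 - 4)/(2 - 4) × (2.2 - 5)/(2 - 5) = 0.806400
L_2(2.2) = (2.2 - 1)/(3 - 1) × (2.2 - 2)/(3 - 2) × (2.2 - 4)/(3 - 4) × (2.2 - 5)/(3 - 5) = 0.302400
L_3(2.2) = (2.2 - 1)/(4 - 1) × (2.2 - 2)/(4 - 2) × (2.2 - 3)/(4 - 3) × (2.2 - 5)/(4 - 5) = -0.089600
L_4(2.2) = (2.2 - 1)/(5 - 1) × (2.2 - 2)/(5 - 2) × (2.2 - 3)/(5 - 3) × (2.2 - 4)/(5 - 4) = 0.014400

P(2.2) = 19×L_0(2.2) + 19×L_1(2.2) + 10×L_2(2.2) + (-15)×L_3(2.2) + (-13)×L_4(2.2)
P(2.2) = 18.864000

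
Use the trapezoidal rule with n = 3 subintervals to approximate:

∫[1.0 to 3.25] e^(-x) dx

f(x) = e^(-x)
a = 1.0, b = 3.25, n = 3
h = (b - a)/n = 0.750000

Trapezoidal rule: (h/2)[f(x₀) + 2f(x₁) + 2f(x₂) + ... + f(xₙ)]

x_0 = 1.0000, f(x_0) = 0.367879, coefficient = 1
x_1 = 1.7500, f(x_1) = 0.173774, coefficient = 2
x_2 = 2.5000, f(x_2) = 0.082085, coefficient = 2
x_3 = 3.2500, f(x_3) = 0.038774, coefficient = 1

I ≈ (0.750000/2) × 0.918372 = 0.344389
Exact value: 0.329105
Error: 0.015284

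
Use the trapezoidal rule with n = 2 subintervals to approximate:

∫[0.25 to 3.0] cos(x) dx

f(x) = cos(x)
a = 0.25, b = 3.0, n = 2
h = (b - a)/n = 1.375000

Trapezoidal rule: (h/2)[f(x₀) + 2f(x₁) + 2f(x₂) + ... + f(xₙ)]

x_0 = 0.2500, f(x_0) = 0.968912, coefficient = 1
x_1 = 1.6250, f(x_1) = -0.054177, coefficient = 2
x_2 = 3.0000, f(x_2) = -0.989992, coefficient = 1

I ≈ (1.375000/2) × -0.129434 = -0.088986
Exact value: -0.106284
Error: 0.017298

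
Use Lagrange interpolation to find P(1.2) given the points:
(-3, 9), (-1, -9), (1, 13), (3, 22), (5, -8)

Lagrange interpolation formula:
P(x) = Σ yᵢ × Lᵢ(x)
where Lᵢ(x) = Π_{j≠i} (x - xⱼ)/(xᵢ - xⱼ)

L_0(1.2) = (1.2 - (-1))/(-3 - (-1)) × (1.2 - 1)/(-3 - 1) × (1.2 - 3)/(-3 - 3) × (1.2 - 5)/(-3 - 5) = 0.007837
L_1(1.2) = (1.2 - (-3))/(-1 - (-3)) × (1.2 - 1)/(-1 - 1) × (1.2 - 3)/(-1 - 3) × (1.2 - 5)/(-1 - 5) = -0.059850
L_2(1.2) = (1.2 - (-3))/(1 - (-3)) × (1.2 - (-1))/(1 - (-1)) × (1.2 - 3)/(1 - 3) × (1.2 - 5)/(1 - 5) = 0.987525
L_3(1.2) = (1.2 - (-3))/(3 - (-3)) × (1.2 - (-1))/(3 - (-1)) × (1.2 - 1)/(3 - 1) × (1.2 - 5)/(3 - 5) = 0.073150
L_4(1.2) = (1.2 - (-3))/(5 - (-3)) × (1.2 - (-1))/(5 - (-1)) × (1.2 - 1)/(5 - 1) × (1.2 - 3)/(5 - 3) = -0.008663

P(1.2) = 9×L_0(1.2) + (-9)×L_1(1.2) + 13×L_2(1.2) + 22×L_3(1.2) + (-8)×L_4(1.2)
P(1.2) = 15.125613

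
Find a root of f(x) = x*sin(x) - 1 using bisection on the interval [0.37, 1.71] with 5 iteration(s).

f(x) = x*sin(x) - 1
Initial interval: [0.37, 1.71]

Iteration 1:
  c_1 = (0.370000 + 1.710000)/2 = 1.040000
  f(c_1) = f(1.040000) = -0.103100
  f(a) × f(c) ≥ 0, new interval: [1.040000, 1.710000]
Iteration 2:
  c_2 = (1.040000 + 1.710000)/2 = 1.375000
  f(c_2) = f(1.375000) = 0.348728
  f(a) × f(c) < 0, new interval: [1.040000, 1.375000]
Iteration 3:
  c_3 = (1.040000 + 1.375000)/2 = 1.207500
  f(c_3) = f(1.207500) = 0.128687
  f(a) × f(c) < 0, new interval: [1.040000, 1.207500]
Iteration 4:
  c_4 = (1.040000 + 1.207500)/2 = 1.123750
  f(c_4) = f(1.123750) = 0.013317
  f(a) × f(c) < 0, new interval: [1.040000, 1.123750]
Iteration 5:
  c_5 = (1.040000 + 1.123750)/2 = 1.081875
  f(c_5) = f(1.081875) = -0.044877
  f(a) × f(c) ≥ 0, new interval: [1.081875, 1.123750]

After 5 iteration(s), the approximation is c_5 = 1.081875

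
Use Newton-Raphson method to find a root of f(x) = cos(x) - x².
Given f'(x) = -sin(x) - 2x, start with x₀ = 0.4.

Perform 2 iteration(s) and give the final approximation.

f(x) = cos(x) - x²
f'(x) = -sin(x) - 2x
x₀ = 0.4

Newton-Raphson formula: x_{n+1} = x_n - f(x_n)/f'(x_n)

Iteration 1:
  f(0.400000) = 0.761061
  f'(0.400000) = -1.189418
  x_1 = 0.400000 - 0.761061/(-1.189418) = 1.039860
Iteration 2:
  f(1.039860) = -0.574967
  f'(1.039860) = -2.942053
  x_2 = 1.039860 - (-0.574967)/(-2.942053) = 0.844429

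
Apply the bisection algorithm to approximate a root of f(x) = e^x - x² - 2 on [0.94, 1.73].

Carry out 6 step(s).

f(x) = e^x - x² - 2
Initial interval: [0.94, 1.73]

Iteration 1:
  c_1 = (0.940000 + 1.730000)/2 = 1.335000
  f(c_1) = f(1.335000) = 0.017771
  f(a) × f(c) < 0, new interval: [0.940000, 1.335000]
Iteration 2:
  c_2 = (0.940000 + 1.335000)/2 = 1.137500
  f(c_2) = f(1.137500) = -0.174945
  f(a) × f(c) ≥ 0, new interval: [1.137500, 1.335000]
Iteration 3:
  c_3 = (1.137500 + 1.335000)/2 = 1.236250
  f(c_3) = f(1.236250) = -0.085635
  f(a) × f(c) ≥ 0, new interval: [1.236250, 1.335000]
Iteration 4:
  c_4 = (1.236250 + 1.335000)/2 = 1.285625
  f(c_4) = f(1.285625) = -0.035904
  f(a) × f(c) ≥ 0, new interval: [1.285625, 1.335000]
Iteration 5:
  c_5 = (1.285625 + 1.335000)/2 = 1.310312
  f(c_5) = f(1.310312) = -0.009587
  f(a) × f(c) ≥ 0, new interval: [1.310312, 1.335000]
Iteration 6:
  c_6 = (1.310312 + 1.335000)/2 = 1.322656
  f(c_6) = f(1.322656) = 0.003959
  f(a) × f(c) < 0, new interval: [1.310312, 1.322656]

After 6 iteration(s), the approximation is c_6 = 1.322656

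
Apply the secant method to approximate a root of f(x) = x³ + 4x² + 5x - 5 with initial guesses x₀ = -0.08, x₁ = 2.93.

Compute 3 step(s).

f(x) = x³ + 4x² + 5x - 5
x₀ = -0.08, x₁ = 2.93

Secant formula: x_{n+1} = x_n - f(x_n)(x_n - x_{n-1})/(f(x_n) - f(x_{n-1}))

Iteration 1:
  f(-0.080000) = -5.374912
  f(2.930000) = 69.143357
  x_2 = 2.930000 - 69.143357×(2.930000 - (-0.080000))/(69.143357 - (-5.374912))
       = 0.137108
Iteration 2:
  f(2.930000) = 69.143357
  f(0.137108) = -4.236690
  x_3 = 0.137108 - (-4.236690)×(0.137108 - 2.930000)/(-4.236690 - 69.143357)
       = 0.298359
Iteration 3:
  f(0.137108) = -4.236690
  f(0.298359) = -3.125575
  x_4 = 0.298359 - (-3.125575)×(0.298359 - 0.137108)/(-3.125575 - (-4.236690))
       = 0.751959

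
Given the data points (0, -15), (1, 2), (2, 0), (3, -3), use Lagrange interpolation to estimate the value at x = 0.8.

Lagrange interpolation formula:
P(x) = Σ yᵢ × Lᵢ(x)
where Lᵢ(x) = Π_{j≠i} (x - xⱼ)/(xᵢ - xⱼ)

L_0(0.8) = (0.8 - 1)/(0 - 1) × (0.8 - 2)/(0 - 2) × (0.8 - 3)/(0 - 3) = 0.088000
L_1(0.8) = (0.8 - 0)/(1 - 0) × (0.8 - 2)/(1 - 2) × (0.8 - 3)/(1 - 3) = 1.056000
L_2(0.8) = (0.8 - 0)/(2 - 0) × (0.8 - 1)/(2 - 1) × (0.8 - 3)/(2 - 3) = -0.176000
L_3(0.8) = (0.8 - 0)/(3 - 0) × (0.8 - 1)/(3 - 1) × (0.8 - 2)/(3 - 2) = 0.032000

P(0.8) = (-15)×L_0(0.8) + 2×L_1(0.8) + 0×L_2(0.8) + (-3)×L_3(0.8)
P(0.8) = 0.696000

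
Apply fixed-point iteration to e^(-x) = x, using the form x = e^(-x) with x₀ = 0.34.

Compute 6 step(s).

Equation: e^(-x) = x
Fixed-point form: x = e^(-x)
x₀ = 0.34

x_1 = g(0.340000) = 0.711770
x_2 = g(0.711770) = 0.490775
x_3 = g(0.490775) = 0.612152
x_4 = g(0.612152) = 0.542183
x_5 = g(0.542183) = 0.581478
x_6 = g(0.581478) = 0.559072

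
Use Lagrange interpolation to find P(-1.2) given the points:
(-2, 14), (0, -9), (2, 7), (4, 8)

Lagrange interpolation formula:
P(x) = Σ yᵢ × Lᵢ(x)
where Lᵢ(x) = Π_{j≠i} (x - xⱼ)/(xᵢ - xⱼ)

L_0(-1.2) = (-1.2 - 0)/(-2 - 0) × (-1.2 - 2)/(-2 - 2) × (-1.2 - 4)/(-2 - 4) = 0.416000
L_1(-1.2) = (-1.2 - (-2))/(0 - (-2)) × (-1.2 - 2)/(0 - 2) × (-1.2 - 4)/(0 - 4) = 0.832000
L_2(-1.2) = (-1.2 - (-2))/(2 - (-2)) × (-1.2 - 0)/(2 - 0) × (-1.2 - 4)/(2 - 4) = -0.312000
L_3(-1.2) = (-1.2 - (-2))/(4 - (-2)) × (-1.2 - 0)/(4 - 0) × (-1.2 - 2)/(4 - 2) = 0.064000

P(-1.2) = 14×L_0(-1.2) + (-9)×L_1(-1.2) + 7×L_2(-1.2) + 8×L_3(-1.2)
P(-1.2) = -3.336000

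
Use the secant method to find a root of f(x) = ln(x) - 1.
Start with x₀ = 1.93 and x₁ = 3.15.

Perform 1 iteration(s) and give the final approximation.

f(x) = ln(x) - 1
x₀ = 1.93, x₁ = 3.15

Secant formula: x_{n+1} = x_n - f(x_n)(x_n - x_{n-1})/(f(x_n) - f(x_{n-1}))

Iteration 1:
  f(1.930000) = -0.342480
  f(3.150000) = 0.147402
  x_2 = 3.150000 - 0.147402×(3.150000 - 1.930000)/(0.147402 - (-0.342480))
       = 2.782910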